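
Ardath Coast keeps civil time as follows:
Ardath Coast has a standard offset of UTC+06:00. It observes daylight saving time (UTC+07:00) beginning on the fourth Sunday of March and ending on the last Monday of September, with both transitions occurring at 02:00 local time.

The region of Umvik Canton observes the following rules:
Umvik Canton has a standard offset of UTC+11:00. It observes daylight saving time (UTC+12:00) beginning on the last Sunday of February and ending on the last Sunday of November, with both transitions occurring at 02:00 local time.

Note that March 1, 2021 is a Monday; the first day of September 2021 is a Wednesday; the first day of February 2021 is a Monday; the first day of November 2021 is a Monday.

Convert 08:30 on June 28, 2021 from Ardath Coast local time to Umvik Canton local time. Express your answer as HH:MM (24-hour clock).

1 March 2021 is a Monday, so the first Sunday is March 7 and the fourth is March 28.
1 September 2021 is a Wednesday, so Mondays fall on 6, 13, 20, 27; the last is September 27.
Daylight saving runs 28 March – 27 September; June 28, 2021 is inside that window, so Ardath Coast is at UTC+07:00.
08:30 Ardath Coast − 7h = 01:30 UTC.
1 February 2021 is a Monday, so Sundays fall on 7, 14, 21, 28; the last is February 28.
1 November 2021 is a Monday, so Sundays fall on 7, 14, 21, 28; the last is November 28.
At the standard offset (UTC+11:00), 01:30 UTC + 11h = 12:30 Umvik Canton standard time.
The standard-time date in Umvik Canton, June 28, 2021, falls between 28 February and 28 November, so daylight saving is in effect and Umvik Canton is at UTC+12:00.
01:30 UTC + 12h = 13:30 Umvik Canton.

13:30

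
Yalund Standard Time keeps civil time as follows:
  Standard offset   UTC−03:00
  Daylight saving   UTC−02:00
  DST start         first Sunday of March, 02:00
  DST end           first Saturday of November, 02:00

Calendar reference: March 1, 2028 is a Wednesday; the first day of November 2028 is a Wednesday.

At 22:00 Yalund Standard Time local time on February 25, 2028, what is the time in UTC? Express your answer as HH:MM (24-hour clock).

01:00

1 March 2028 is a Wednesday, so the first Sunday is March 5.
1 November 2028 is a Wednesday, so the first Saturday is November 4.
February 25, 2028 is outside the daylight-saving period (5 March – 4 November), so Yalund Standard Time is on standard time, UTC−03:00.
22:00 local + 3h = 01:00 UTC (rolling into the next day, 26 February 2028).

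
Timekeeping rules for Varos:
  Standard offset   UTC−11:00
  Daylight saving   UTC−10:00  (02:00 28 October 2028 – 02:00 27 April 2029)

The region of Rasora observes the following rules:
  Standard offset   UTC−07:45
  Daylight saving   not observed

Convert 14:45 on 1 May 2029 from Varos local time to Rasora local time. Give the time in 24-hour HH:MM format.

18:00

1 May 2029 is outside the daylight-saving period (28 October 2028 – 27 April 2029), so Varos is on standard time, UTC−11:00.
14:45 Varos + 11h = 01:45 UTC (rolling into the next day, 2 May 2029).
Rasora has no daylight saving, so its offset is UTC−07:45 year-round.
01:45 UTC − 7h45m = 18:00 Rasora (rolling into the previous day, 1 May 2029).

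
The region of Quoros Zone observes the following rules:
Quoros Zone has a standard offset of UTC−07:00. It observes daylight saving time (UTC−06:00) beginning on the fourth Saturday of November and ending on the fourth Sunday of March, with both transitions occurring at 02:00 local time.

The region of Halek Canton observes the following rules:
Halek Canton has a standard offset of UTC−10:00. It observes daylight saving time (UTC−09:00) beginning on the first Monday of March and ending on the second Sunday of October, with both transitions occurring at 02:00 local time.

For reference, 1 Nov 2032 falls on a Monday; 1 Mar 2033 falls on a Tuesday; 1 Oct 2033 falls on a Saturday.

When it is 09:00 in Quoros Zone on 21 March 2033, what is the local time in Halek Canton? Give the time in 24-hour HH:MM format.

06:00

1 November 2032 is a Monday, so the first Saturday is November 6 and the fourth is November 27.
1 March 2033 is a Tuesday, so the first Sunday is March 6 and the fourth is March 27.
21 March 2033 lies within the daylight-saving period (27 November 2032 – 27 March 2033), so Quoros Zone is on daylight time, UTC−06:00.
09:00 Quoros Zone + 6h = 15:00 UTC.
1 March 2033 is a Tuesday, so the first Monday is March 7.
1 October 2033 is a Saturday, so the first Sunday is October 2 and the second is October 9.
At the standard offset (UTC−10:00), 15:00 UTC − 10h = 05:00 Halek Canton standard time.
Daylight saving runs 7 March – 9 October; the standard-time date in Halek Canton, 21 March 2033, is inside that window, so Halek Canton is at UTC−09:00.
15:00 UTC − 9h = 06:00 Halek Canton.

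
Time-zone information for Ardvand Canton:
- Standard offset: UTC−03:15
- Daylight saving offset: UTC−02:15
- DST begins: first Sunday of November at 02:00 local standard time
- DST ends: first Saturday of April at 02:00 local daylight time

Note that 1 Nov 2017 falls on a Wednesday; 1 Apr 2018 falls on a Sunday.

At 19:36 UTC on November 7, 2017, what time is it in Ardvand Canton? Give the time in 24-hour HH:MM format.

17:21

1 November 2017 is a Wednesday, so the first Sunday is November 5.
1 April 2018 is a Sunday, so the first Saturday is April 7.
At the standard offset (UTC−03:15), 19:36 UTC − 3h15m = 16:21 Ardvand Canton standard time.
The standard-time date in Ardvand Canton, November 7, 2017, falls between 5 November 2017 and 7 April 2018, so daylight saving is in effect and Ardvand Canton is at UTC−02:15.
19:36 UTC − 2h15m = 17:21 local.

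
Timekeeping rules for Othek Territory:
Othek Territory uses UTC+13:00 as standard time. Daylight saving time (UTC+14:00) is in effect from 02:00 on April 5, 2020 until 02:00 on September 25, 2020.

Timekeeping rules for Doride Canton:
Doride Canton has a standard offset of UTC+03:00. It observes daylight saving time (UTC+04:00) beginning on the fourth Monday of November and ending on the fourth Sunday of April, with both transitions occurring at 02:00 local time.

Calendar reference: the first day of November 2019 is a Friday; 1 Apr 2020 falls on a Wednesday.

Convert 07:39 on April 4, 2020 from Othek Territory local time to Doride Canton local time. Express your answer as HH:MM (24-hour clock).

22:39

Daylight saving runs 5 April – 25 September; April 4, 2020 is outside that window, so Othek Territory is on standard time at UTC+13:00.
07:39 Othek Territory − 13h = 18:39 UTC (rolling into the previous day, 3 April 2020).
1 November 2019 is a Friday, so the first Monday is November 4 and the fourth is November 25.
1 April 2020 is a Wednesday, so the first Sunday is April 5 and the fourth is April 26.
At the standard offset (UTC+03:00), 18:39 UTC + 3h = 21:39 Doride Canton standard time.
The standard-time date in Doride Canton, April 3, 2020, falls between 25 November 2019 and 26 April 2020, so daylight saving is in effect and Doride Canton is at UTC+04:00.
18:39 UTC + 4h = 22:39 Doride Canton.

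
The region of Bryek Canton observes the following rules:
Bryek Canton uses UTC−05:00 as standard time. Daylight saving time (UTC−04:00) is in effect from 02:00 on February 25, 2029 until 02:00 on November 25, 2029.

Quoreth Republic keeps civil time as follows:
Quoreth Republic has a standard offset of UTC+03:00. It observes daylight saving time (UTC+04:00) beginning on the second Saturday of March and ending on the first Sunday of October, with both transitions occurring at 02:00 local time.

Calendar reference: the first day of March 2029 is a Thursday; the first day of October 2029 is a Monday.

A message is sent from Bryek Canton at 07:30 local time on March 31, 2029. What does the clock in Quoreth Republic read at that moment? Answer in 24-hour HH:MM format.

15:30

Daylight saving runs 25 February – 25 November; March 31, 2029 is inside that window, so Bryek Canton is at UTC−04:00.
07:30 Bryek Canton + 4h = 11:30 UTC.
1 March 2029 is a Thursday, so the first Saturday is March 3 and the second is March 10.
1 October 2029 is a Monday, so the first Sunday is October 7.
At the standard offset (UTC+03:00), 11:30 UTC + 3h = 14:30 Quoreth Republic standard time.
The standard-time date in Quoreth Republic, March 31, 2029, lies within the daylight-saving period (10 March – 7 October), so Quoreth Republic is on daylight time, UTC+04:00.
11:30 UTC + 4h = 15:30 Quoreth Republic.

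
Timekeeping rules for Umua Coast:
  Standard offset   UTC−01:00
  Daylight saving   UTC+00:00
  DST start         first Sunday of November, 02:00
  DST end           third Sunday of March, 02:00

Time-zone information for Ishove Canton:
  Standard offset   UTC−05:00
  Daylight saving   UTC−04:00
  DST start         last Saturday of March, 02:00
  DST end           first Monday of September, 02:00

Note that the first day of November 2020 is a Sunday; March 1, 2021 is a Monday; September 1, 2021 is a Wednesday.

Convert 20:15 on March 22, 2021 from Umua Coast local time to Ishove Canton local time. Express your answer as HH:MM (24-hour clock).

16:15

1 November 2020 is a Sunday, so the first Sunday is November 1.
1 March 2021 is a Monday, so the first Sunday is March 7 and the third is March 21.
Daylight saving runs 1 November 2020 – 21 March 2021; March 22, 2021 is outside that window, so Umua Coast is on standard time at UTC−01:00.
20:15 Umua Coast + 1h = 21:15 UTC.
1 March 2021 is a Monday, so Saturdays fall on 6, 13, 20, 27; the last is March 27.
1 September 2021 is a Wednesday, so the first Monday is September 6.
At the standard offset (UTC−05:00), 21:15 UTC − 5h = 16:15 Ishove Canton standard time.
The standard-time date in Ishove Canton, March 22, 2021, does not fall between 27 March and 6 September, so daylight saving is not in effect and Ishove Canton is at UTC−05:00.
21:15 UTC − 5h = 16:15 Ishove Canton.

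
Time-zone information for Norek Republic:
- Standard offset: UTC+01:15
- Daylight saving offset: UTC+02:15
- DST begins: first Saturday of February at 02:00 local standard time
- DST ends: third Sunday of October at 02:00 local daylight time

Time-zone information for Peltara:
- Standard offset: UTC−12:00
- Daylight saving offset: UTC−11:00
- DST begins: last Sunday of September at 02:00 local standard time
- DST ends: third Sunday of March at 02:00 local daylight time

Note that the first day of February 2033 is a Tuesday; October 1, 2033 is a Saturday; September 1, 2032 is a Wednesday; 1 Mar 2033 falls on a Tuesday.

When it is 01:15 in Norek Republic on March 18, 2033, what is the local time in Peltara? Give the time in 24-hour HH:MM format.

1 February 2033 is a Tuesday, so the first Saturday is February 5.
1 October 2033 is a Saturday, so the first Sunday is October 2 and the third is October 16.
March 18, 2033 lies within the daylight-saving period (5 February – 16 October), so Norek Republic is on daylight time, UTC+02:15.
01:15 Norek Republic − 2h15m = 23:00 UTC (rolling into the previous day, 17 March 2033).
1 September 2032 is a Wednesday, so Sundays fall on 5, 12, 19, 26; the last is September 26.
1 March 2033 is a Tuesday, so the first Sunday is March 6 and the third is March 20.
At the standard offset (UTC−12:00), 23:00 UTC − 12h = 11:00 Peltara standard time.
Daylight saving runs 26 September 2032 – 20 March 2033; the standard-time date in Peltara, March 17, 2033, is inside that window, so Peltara is at UTC−11:00.
23:00 UTC − 11h = 12:00 Peltara.

12:00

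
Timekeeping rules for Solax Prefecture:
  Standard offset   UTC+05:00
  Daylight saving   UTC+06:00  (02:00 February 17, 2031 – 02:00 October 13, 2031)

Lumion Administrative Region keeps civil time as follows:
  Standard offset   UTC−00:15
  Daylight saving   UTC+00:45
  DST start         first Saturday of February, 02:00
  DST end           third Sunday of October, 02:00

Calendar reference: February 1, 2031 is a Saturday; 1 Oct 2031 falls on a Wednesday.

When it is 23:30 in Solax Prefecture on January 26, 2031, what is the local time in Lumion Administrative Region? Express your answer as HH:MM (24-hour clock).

Daylight saving runs 17 February – 13 October; January 26, 2031 is outside that window, so Solax Prefecture is on standard time at UTC+05:00.
23:30 Solax Prefecture − 5h = 18:30 UTC.
1 February 2031 is a Saturday, so the first Saturday is February 1.
1 October 2031 is a Wednesday, so the first Sunday is October 5 and the third is October 19.
At the standard offset (UTC−00:15), 18:30 UTC − 0h15m = 18:15 Lumion Administrative Region standard time.
Daylight saving runs 1 February – 19 October; the standard-time date in Lumion Administrative Region, January 26, 2031, is outside that window, so Lumion Administrative Region is on standard time at UTC−00:15.
18:30 UTC − 0h15m = 18:15 Lumion Administrative Region.

18:15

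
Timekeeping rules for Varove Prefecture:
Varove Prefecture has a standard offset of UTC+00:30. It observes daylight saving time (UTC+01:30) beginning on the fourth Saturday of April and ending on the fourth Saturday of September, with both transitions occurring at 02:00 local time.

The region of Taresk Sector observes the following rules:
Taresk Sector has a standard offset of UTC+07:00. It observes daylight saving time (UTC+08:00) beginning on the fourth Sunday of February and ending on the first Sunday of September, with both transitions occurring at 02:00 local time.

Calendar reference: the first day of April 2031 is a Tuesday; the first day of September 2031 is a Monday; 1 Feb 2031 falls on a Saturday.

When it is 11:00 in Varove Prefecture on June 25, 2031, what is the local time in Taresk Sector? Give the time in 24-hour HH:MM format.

17:30

1 April 2031 is a Tuesday, so the first Saturday is April 5 and the fourth is April 26.
1 September 2031 is a Monday, so the first Saturday is September 6 and the fourth is September 27.
June 25, 2031 falls between 26 April and 27 September, so daylight saving is in effect and Varove Prefecture is at UTC+01:30.
11:00 Varove Prefecture − 1h30m = 09:30 UTC.
1 February 2031 is a Saturday, so the first Sunday is February 2 and the fourth is February 23.
1 September 2031 is a Monday, so the first Sunday is September 7.
At the standard offset (UTC+07:00), 09:30 UTC + 7h = 16:30 Taresk Sector standard time.
Daylight saving runs 23 February – 7 September; the standard-time date in Taresk Sector, June 25, 2031, is inside that window, so Taresk Sector is at UTC+08:00.
09:30 UTC + 8h = 17:30 Taresk Sector.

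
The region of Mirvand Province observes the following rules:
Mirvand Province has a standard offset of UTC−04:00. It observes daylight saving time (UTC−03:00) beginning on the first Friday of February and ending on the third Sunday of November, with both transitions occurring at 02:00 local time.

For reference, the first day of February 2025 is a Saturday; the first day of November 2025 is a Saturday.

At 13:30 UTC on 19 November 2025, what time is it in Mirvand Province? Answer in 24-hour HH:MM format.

09:30

1 February 2025 is a Saturday, so the first Friday is February 7.
1 November 2025 is a Saturday, so the first Sunday is November 2 and the third is November 16.
At the standard offset (UTC−04:00), 13:30 UTC − 4h = 09:30 Mirvand Province standard time.
Daylight saving runs 7 February – 16 November; the standard-time date in Mirvand Province, 19 November 2025, is outside that window, so Mirvand Province is on standard time at UTC−04:00.
13:30 UTC − 4h = 09:30 local.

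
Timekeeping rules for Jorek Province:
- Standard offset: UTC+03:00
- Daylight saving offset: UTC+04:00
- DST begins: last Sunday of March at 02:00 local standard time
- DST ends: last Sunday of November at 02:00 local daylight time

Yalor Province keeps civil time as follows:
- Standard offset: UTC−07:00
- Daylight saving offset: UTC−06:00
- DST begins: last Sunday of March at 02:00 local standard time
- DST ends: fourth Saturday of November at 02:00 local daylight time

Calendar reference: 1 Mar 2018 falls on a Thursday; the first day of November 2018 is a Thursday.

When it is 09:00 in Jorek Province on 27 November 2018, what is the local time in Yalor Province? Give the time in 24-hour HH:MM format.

1 March 2018 is a Thursday, so Sundays fall on 4, 11, 18, 25; the last is March 25.
1 November 2018 is a Thursday, so Sundays fall on 4, 11, 18, 25; the last is November 25.
Daylight saving runs 25 March – 25 November; 27 November 2018 is outside that window, so Jorek Province is on standard time at UTC+03:00.
09:00 Jorek Province − 3h = 06:00 UTC.
1 March 2018 is a Thursday, so Sundays fall on 4, 11, 18, 25; the last is March 25.
1 November 2018 is a Thursday, so the first Saturday is November 3 and the fourth is November 24.
At the standard offset (UTC−07:00), 06:00 UTC − 7h = 23:00 Yalor Province standard time (rolling into the previous day, 26 November 2018).
The standard-time date in Yalor Province, 26 November 2018, is outside the daylight-saving period (25 March – 24 November), so Yalor Province is on standard time, UTC−07:00.
06:00 UTC − 7h = 23:00 Yalor Province (rolling into the previous day, 26 November 2018).

23:00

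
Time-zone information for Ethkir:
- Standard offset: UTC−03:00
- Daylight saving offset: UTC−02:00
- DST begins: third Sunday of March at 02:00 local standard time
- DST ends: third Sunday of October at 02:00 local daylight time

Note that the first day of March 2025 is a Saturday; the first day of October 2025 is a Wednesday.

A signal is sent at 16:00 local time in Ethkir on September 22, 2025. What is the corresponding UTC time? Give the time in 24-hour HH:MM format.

1 March 2025 is a Saturday, so the first Sunday is March 2 and the third is March 16.
1 October 2025 is a Wednesday, so the first Sunday is October 5 and the third is October 19.
September 22, 2025 lies within the daylight-saving period (16 March – 19 October), so Ethkir is on daylight time, UTC−02:00.
16:00 local + 2h = 18:00 UTC.

18:00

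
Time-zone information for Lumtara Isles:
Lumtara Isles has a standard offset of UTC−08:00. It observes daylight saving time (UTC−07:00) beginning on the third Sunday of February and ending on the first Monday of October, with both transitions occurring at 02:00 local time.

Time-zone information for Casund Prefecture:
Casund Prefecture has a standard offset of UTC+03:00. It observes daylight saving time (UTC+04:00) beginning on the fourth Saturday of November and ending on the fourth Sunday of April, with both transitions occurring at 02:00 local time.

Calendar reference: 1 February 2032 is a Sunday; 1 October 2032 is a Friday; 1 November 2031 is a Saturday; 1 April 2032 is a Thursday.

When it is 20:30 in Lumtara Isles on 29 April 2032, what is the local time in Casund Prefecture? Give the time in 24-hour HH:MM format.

06:30

1 February 2032 is a Sunday, so the first Sunday is February 1 and the third is February 15.
1 October 2032 is a Friday, so the first Monday is October 4.
29 April 2032 lies within the daylight-saving period (15 February – 4 October), so Lumtara Isles is on daylight time, UTC−07:00.
20:30 Lumtara Isles + 7h = 03:30 UTC (rolling into the next day, 30 April 2032).
1 November 2031 is a Saturday, so the first Saturday is November 1 and the fourth is November 22.
1 April 2032 is a Thursday, so the first Sunday is April 4 and the fourth is April 25.
At the standard offset (UTC+03:00), 03:30 UTC + 3h = 06:30 Casund Prefecture standard time.
The standard-time date in Casund Prefecture, 30 April 2032, is outside the daylight-saving period (22 November 2031 – 25 April 2032), so Casund Prefecture is on standard time, UTC+03:00.
03:30 UTC + 3h = 06:30 Casund Prefecture.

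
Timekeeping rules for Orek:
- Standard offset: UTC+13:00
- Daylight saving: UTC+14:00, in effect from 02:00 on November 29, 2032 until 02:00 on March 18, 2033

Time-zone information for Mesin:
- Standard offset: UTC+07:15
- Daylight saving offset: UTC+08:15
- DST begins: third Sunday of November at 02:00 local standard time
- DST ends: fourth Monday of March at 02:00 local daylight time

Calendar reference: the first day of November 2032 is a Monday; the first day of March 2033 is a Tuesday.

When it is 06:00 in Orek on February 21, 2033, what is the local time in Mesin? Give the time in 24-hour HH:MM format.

00:15

Daylight saving runs 29 November 2032 – 18 March 2033; February 21, 2033 is inside that window, so Orek is at UTC+14:00.
06:00 Orek − 14h = 16:00 UTC (rolling into the previous day, 20 February 2033).
1 November 2032 is a Monday, so the first Sunday is November 7 and the third is November 21.
1 March 2033 is a Tuesday, so the first Monday is March 7 and the fourth is March 28.
At the standard offset (UTC+07:15), 16:00 UTC + 7h15m = 23:15 Mesin standard time.
The standard-time date in Mesin, February 20, 2033, falls between 21 November 2032 and 28 March 2033, so daylight saving is in effect and Mesin is at UTC+08:15.
16:00 UTC + 8h15m = 00:15 Mesin (rolling into the next day, 21 February 2033).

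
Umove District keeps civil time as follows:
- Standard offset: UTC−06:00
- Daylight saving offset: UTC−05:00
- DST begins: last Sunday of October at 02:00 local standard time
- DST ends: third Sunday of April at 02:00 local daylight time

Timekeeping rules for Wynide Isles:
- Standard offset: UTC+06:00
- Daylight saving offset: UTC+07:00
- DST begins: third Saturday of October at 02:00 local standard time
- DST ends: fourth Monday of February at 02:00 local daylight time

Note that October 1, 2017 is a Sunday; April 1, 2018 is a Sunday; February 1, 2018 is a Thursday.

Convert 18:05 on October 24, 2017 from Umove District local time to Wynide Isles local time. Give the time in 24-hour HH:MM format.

07:05

1 October 2017 is a Sunday, so Sundays fall on 1, 8, 15, 22, 29; the last is October 29.
1 April 2018 is a Sunday, so the first Sunday is April 1 and the third is April 15.
October 24, 2017 is outside the daylight-saving period (29 October 2017 – 15 April 2018), so Umove District is on standard time, UTC−06:00.
18:05 Umove District + 6h = 00:05 UTC (rolling into the next day, 25 October 2017).
1 October 2017 is a Sunday, so the first Saturday is October 7 and the third is October 21.
1 February 2018 is a Thursday, so the first Monday is February 5 and the fourth is February 26.
At the standard offset (UTC+06:00), 00:05 UTC + 6h = 06:05 Wynide Isles standard time.
The standard-time date in Wynide Isles, October 25, 2017, falls between 21 October 2017 and 26 February 2018, so daylight saving is in effect and Wynide Isles is at UTC+07:00.
00:05 UTC + 7h = 07:05 Wynide Isles.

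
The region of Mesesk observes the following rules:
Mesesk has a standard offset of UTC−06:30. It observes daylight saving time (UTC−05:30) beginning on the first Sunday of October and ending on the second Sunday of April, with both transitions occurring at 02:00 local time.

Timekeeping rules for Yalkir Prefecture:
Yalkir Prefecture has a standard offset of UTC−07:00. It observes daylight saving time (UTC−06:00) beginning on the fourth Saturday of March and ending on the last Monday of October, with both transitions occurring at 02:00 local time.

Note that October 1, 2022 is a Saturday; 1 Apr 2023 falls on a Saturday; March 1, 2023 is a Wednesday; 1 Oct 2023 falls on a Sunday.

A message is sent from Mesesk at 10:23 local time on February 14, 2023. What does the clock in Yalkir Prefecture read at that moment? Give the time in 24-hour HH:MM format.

08:53

1 October 2022 is a Saturday, so the first Sunday is October 2.
1 April 2023 is a Saturday, so the first Sunday is April 2 and the second is April 9.
February 14, 2023 lies within the daylight-saving period (2 October 2022 – 9 April 2023), so Mesesk is on daylight time, UTC−05:30.
10:23 Mesesk + 5h30m = 15:53 UTC.
1 March 2023 is a Wednesday, so the first Saturday is March 4 and the fourth is March 25.
1 October 2023 is a Sunday, so Mondays fall on 2, 9, 16, 23, 30; the last is October 30.
At the standard offset (UTC−07:00), 15:53 UTC − 7h = 08:53 Yalkir Prefecture standard time.
The standard-time date in Yalkir Prefecture, February 14, 2023, is outside the daylight-saving period (25 March – 30 October), so Yalkir Prefecture is on standard time, UTC−07:00.
15:53 UTC − 7h = 08:53 Yalkir Prefecture.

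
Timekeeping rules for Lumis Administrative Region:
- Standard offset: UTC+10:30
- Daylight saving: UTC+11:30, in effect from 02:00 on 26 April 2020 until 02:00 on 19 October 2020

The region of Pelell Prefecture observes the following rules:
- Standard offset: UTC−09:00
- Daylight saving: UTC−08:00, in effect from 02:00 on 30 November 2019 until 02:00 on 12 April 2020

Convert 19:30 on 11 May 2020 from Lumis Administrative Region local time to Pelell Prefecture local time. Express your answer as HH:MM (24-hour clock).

23:00

Daylight saving runs 26 April – 19 October; 11 May 2020 is inside that window, so Lumis Administrative Region is at UTC+11:30.
19:30 Lumis Administrative Region − 11h30m = 08:00 UTC.
At the standard offset (UTC−09:00), 08:00 UTC − 9h = 23:00 Pelell Prefecture standard time (rolling into the previous day, 10 May 2020).
The standard-time date in Pelell Prefecture, 10 May 2020, does not fall between 30 November 2019 and 12 April 2020, so daylight saving is not in effect and Pelell Prefecture is at UTC−09:00.
08:00 UTC − 9h = 23:00 Pelell Prefecture (rolling into the previous day, 10 May 2020).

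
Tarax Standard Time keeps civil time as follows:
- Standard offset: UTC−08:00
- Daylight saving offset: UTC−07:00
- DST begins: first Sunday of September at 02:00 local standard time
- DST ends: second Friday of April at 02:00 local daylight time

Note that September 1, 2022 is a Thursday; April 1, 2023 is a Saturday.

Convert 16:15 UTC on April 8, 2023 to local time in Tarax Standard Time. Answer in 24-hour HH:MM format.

1 September 2022 is a Thursday, so the first Sunday is September 4.
1 April 2023 is a Saturday, so the first Friday is April 7 and the second is April 14.
At the standard offset (UTC−08:00), 16:15 UTC − 8h = 08:15 Tarax Standard Time standard time.
Daylight saving runs 4 September 2022 – 14 April 2023; the standard-time date in Tarax Standard Time, April 8, 2023, is inside that window, so Tarax Standard Time is at UTC−07:00.
16:15 UTC − 7h = 09:15 local.

09:15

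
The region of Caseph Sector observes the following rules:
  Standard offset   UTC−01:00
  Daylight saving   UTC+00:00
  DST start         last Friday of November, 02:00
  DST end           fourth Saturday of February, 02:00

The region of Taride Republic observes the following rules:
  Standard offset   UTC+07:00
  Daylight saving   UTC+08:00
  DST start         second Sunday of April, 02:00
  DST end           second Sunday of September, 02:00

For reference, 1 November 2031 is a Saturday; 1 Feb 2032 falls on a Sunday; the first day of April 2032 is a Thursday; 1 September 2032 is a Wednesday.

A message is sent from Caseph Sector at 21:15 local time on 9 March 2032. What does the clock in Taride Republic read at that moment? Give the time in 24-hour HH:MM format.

1 November 2031 is a Saturday, so Fridays fall on 7, 14, 21, 28; the last is November 28.
1 February 2032 is a Sunday, so the first Saturday is February 7 and the fourth is February 28.
9 March 2032 is outside the daylight-saving period (28 November 2031 – 28 February 2032), so Caseph Sector is on standard time, UTC−01:00.
21:15 Caseph Sector + 1h = 22:15 UTC.
1 April 2032 is a Thursday, so the first Sunday is April 4 and the second is April 11.
1 September 2032 is a Wednesday, so the first Sunday is September 5 and the second is September 12.
At the standard offset (UTC+07:00), 22:15 UTC + 7h = 05:15 Taride Republic standard time (rolling into the next day, 10 March 2032).
The standard-time date in Taride Republic, 10 March 2032, does not fall between 11 April and 12 September, so daylight saving is not in effect and Taride Republic is at UTC+07:00.
22:15 UTC + 7h = 05:15 Taride Republic (rolling into the next day, 10 March 2032).

05:15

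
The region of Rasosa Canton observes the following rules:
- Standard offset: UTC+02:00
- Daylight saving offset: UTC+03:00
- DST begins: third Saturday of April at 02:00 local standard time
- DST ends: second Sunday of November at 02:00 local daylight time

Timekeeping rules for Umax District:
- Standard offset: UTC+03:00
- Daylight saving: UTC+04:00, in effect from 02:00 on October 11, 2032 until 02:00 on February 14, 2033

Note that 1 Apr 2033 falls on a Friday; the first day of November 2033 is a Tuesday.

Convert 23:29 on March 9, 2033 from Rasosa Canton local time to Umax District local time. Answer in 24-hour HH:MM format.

1 April 2033 is a Friday, so the first Saturday is April 2 and the third is April 16.
1 November 2033 is a Tuesday, so the first Sunday is November 6 and the second is November 13.
Daylight saving runs 16 April – 13 November; March 9, 2033 is outside that window, so Rasosa Canton is on standard time at UTC+02:00.
23:29 Rasosa Canton − 2h = 21:29 UTC.
At the standard offset (UTC+03:00), 21:29 UTC + 3h = 00:29 Umax District standard time (rolling into the next day, 10 March 2033).
The standard-time date in Umax District, March 10, 2033, does not fall between 11 October 2032 and 14 February 2033, so daylight saving is not in effect and Umax District is at UTC+03:00.
21:29 UTC + 3h = 00:29 Umax District (rolling into the next day, 10 March 2033).

00:29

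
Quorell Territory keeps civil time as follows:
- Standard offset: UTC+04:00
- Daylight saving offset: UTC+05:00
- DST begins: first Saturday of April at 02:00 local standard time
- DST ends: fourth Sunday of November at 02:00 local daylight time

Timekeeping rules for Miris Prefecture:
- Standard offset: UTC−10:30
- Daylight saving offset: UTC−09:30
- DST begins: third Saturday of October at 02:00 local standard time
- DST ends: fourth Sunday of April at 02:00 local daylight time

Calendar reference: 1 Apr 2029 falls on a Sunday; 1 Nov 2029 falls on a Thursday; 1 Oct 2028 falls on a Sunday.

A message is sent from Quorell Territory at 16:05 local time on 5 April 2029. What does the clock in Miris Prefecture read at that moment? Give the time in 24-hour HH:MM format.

02:35

1 April 2029 is a Sunday, so the first Saturday is April 7.
1 November 2029 is a Thursday, so the first Sunday is November 4 and the fourth is November 25.
5 April 2029 does not fall between 7 April and 25 November, so daylight saving is not in effect and Quorell Territory is at UTC+04:00.
16:05 Quorell Territory − 4h = 12:05 UTC.
1 October 2028 is a Sunday, so the first Saturday is October 7 and the third is October 21.
1 April 2029 is a Sunday, so the first Sunday is April 1 and the fourth is April 22.
At the standard offset (UTC−10:30), 12:05 UTC − 10h30m = 01:35 Miris Prefecture standard time.
The standard-time date in Miris Prefecture, 5 April 2029, falls between 21 October 2028 and 22 April 2029, so daylight saving is in effect and Miris Prefecture is at UTC−09:30.
12:05 UTC − 9h30m = 02:35 Miris Prefecture.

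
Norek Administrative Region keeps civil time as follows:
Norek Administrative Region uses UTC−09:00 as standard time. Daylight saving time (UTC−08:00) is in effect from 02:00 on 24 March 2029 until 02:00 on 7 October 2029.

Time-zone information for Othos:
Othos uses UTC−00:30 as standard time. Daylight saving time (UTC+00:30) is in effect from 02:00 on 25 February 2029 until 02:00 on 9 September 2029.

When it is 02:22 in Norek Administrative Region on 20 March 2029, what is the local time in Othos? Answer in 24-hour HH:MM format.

20 March 2029 is outside the daylight-saving period (24 March – 7 October), so Norek Administrative Region is on standard time, UTC−09:00.
02:22 Norek Administrative Region + 9h = 11:22 UTC.
At the standard offset (UTC−00:30), 11:22 UTC − 0h30m = 10:52 Othos standard time.
The standard-time date in Othos, 20 March 2029, lies within the daylight-saving period (25 February – 9 September), so Othos is on daylight time, UTC+00:30.
11:22 UTC + 0h30m = 11:52 Othos.

11:52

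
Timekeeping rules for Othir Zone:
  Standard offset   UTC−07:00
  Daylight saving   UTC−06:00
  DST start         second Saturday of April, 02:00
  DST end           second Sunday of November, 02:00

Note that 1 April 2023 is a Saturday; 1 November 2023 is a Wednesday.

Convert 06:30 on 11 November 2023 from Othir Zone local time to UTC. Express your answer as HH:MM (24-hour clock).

1 April 2023 is a Saturday, so the first Saturday is April 1 and the second is April 8.
1 November 2023 is a Wednesday, so the first Sunday is November 5 and the second is November 12.
11 November 2023 lies within the daylight-saving period (8 April – 12 November), so Othir Zone is on daylight time, UTC−06:00.
06:30 local + 6h = 12:30 UTC.

12:30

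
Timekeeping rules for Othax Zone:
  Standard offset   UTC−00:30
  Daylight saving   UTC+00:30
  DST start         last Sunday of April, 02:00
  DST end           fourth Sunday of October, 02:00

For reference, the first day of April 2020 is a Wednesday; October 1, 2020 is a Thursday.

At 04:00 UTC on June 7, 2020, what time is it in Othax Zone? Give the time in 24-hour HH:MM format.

04:30

1 April 2020 is a Wednesday, so Sundays fall on 5, 12, 19, 26; the last is April 26.
1 October 2020 is a Thursday, so the first Sunday is October 4 and the fourth is October 25.
At the standard offset (UTC−00:30), 04:00 UTC − 0h30m = 03:30 Othax Zone standard time.
The standard-time date in Othax Zone, June 7, 2020, falls between 26 April and 25 October, so daylight saving is in effect and Othax Zone is at UTC+00:30.
04:00 UTC + 0h30m = 04:30 local.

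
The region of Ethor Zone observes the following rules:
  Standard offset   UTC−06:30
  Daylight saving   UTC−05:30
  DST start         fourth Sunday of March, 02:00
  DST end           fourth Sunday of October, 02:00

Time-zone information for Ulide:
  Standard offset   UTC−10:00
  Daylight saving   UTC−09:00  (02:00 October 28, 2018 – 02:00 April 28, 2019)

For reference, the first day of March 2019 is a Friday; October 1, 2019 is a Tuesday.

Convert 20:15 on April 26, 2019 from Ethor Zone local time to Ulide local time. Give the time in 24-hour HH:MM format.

16:45

1 March 2019 is a Friday, so the first Sunday is March 3 and the fourth is March 24.
1 October 2019 is a Tuesday, so the first Sunday is October 6 and the fourth is October 27.
April 26, 2019 falls between 24 March and 27 October, so daylight saving is in effect and Ethor Zone is at UTC−05:30.
20:15 Ethor Zone + 5h30m = 01:45 UTC (rolling into the next day, 27 April 2019).
At the standard offset (UTC−10:00), 01:45 UTC − 10h = 15:45 Ulide standard time (rolling into the previous day, 26 April 2019).
The standard-time date in Ulide, April 26, 2019, lies within the daylight-saving period (28 October 2018 – 28 April 2019), so Ulide is on daylight time, UTC−09:00.
01:45 UTC − 9h = 16:45 Ulide (rolling into the previous day, 26 April 2019).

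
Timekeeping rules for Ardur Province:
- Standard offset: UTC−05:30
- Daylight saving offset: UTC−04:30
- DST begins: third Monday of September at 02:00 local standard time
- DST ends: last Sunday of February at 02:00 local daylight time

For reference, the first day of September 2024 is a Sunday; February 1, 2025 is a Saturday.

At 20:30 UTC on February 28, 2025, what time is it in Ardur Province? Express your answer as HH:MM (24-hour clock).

1 September 2024 is a Sunday, so the first Monday is September 2 and the third is September 16.
1 February 2025 is a Saturday, so Sundays fall on 2, 9, 16, 23; the last is February 23.
At the standard offset (UTC−05:30), 20:30 UTC − 5h30m = 15:00 Ardur Province standard time.
The standard-time date in Ardur Province, February 28, 2025, does not fall between 16 September 2024 and 23 February 2025, so daylight saving is not in effect and Ardur Province is at UTC−05:30.
20:30 UTC − 5h30m = 15:00 local.

15:00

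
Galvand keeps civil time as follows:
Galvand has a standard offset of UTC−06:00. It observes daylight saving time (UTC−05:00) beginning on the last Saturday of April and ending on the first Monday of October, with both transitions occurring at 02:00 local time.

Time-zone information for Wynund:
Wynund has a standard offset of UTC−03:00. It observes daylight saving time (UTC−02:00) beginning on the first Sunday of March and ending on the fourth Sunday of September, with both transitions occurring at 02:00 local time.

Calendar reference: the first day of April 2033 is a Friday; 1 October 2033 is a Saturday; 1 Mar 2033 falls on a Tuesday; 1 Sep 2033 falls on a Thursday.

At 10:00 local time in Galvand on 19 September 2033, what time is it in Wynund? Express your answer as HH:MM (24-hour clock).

1 April 2033 is a Friday, so Saturdays fall on 2, 9, 16, 23, 30; the last is April 30.
1 October 2033 is a Saturday, so the first Monday is October 3.
Daylight saving runs 30 April – 3 October; 19 September 2033 is inside that window, so Galvand is at UTC−05:00.
10:00 Galvand + 5h = 15:00 UTC.
1 March 2033 is a Tuesday, so the first Sunday is March 6.
1 September 2033 is a Thursday, so the first Sunday is September 4 and the fourth is September 25.
At the standard offset (UTC−03:00), 15:00 UTC − 3h = 12:00 Wynund standard time.
The standard-time date in Wynund, 19 September 2033, lies within the daylight-saving period (6 March – 25 September), so Wynund is on daylight time, UTC−02:00.
15:00 UTC − 2h = 13:00 Wynund.

13:00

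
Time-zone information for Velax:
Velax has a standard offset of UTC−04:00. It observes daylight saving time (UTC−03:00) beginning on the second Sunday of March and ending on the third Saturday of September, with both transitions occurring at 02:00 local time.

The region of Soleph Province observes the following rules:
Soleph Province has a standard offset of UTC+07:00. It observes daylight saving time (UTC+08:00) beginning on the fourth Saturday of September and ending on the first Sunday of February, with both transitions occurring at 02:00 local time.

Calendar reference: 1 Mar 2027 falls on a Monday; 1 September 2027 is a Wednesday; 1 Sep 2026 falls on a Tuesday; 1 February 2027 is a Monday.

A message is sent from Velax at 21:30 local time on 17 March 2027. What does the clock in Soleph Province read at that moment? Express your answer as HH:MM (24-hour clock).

1 March 2027 is a Monday, so the first Sunday is March 7 and the second is March 14.
1 September 2027 is a Wednesday, so the first Saturday is September 4 and the third is September 18.
Daylight saving runs 14 March – 18 September; 17 March 2027 is inside that window, so Velax is at UTC−03:00.
21:30 Velax + 3h = 00:30 UTC (rolling into the next day, 18 March 2027).
1 September 2026 is a Tuesday, so the first Saturday is September 5 and the fourth is September 26.
1 February 2027 is a Monday, so the first Sunday is February 7.
At the standard offset (UTC+07:00), 00:30 UTC + 7h = 07:30 Soleph Province standard time.
The standard-time date in Soleph Province, 18 March 2027, is outside the daylight-saving period (26 September 2026 – 7 February 2027), so Soleph Province is on standard time, UTC+07:00.
00:30 UTC + 7h = 07:30 Soleph Province.

07:30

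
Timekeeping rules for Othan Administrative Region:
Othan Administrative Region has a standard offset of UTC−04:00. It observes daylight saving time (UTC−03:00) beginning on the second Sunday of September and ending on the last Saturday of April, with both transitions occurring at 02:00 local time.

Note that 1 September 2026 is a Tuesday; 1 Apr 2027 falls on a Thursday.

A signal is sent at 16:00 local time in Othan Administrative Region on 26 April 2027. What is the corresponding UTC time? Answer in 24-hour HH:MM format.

20:00

1 September 2026 is a Tuesday, so the first Sunday is September 6 and the second is September 13.
1 April 2027 is a Thursday, so Saturdays fall on 3, 10, 17, 24; the last is April 24.
Daylight saving runs 13 September 2026 – 24 April 2027; 26 April 2027 is outside that window, so Othan Administrative Region is on standard time at UTC−04:00.
16:00 local + 4h = 20:00 UTC.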